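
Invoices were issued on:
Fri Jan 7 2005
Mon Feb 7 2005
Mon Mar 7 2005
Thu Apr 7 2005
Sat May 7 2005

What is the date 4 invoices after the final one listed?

Wed Sep 7 2005

The day-of-month is always 7 (31, 28, 31, 30 days between events).
So this recurs on the 7th of each month.
Next: June 2005 → Tue Jun 7 2005.
July 2005: Thu Jul 7 2005.
Next: August 2005 → Sun Aug 7 2005.
Next: September 2005 → Wed Sep 7 2005.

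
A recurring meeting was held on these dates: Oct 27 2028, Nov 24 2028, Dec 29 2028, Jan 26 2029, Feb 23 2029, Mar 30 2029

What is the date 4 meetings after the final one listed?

Jul 27 2029

Every date is a Friday; gaps 28, 35, 28, 28, 35 days.
Each is the last Friday of its month (at least one falls on the 29th or later, ruling out '4th Friday').
Last Friday of April 2029: Apr 27 2029.
Last Friday of May 2029: May 25 2029.
June 2029 ends with Friday Jun 29 2029.
Last Friday of July 2029: Jul 27 2029.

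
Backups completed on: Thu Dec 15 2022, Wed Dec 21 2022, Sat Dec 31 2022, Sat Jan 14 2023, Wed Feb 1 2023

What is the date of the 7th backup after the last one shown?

Wed Sep 27 2023

Gaps: 6, 10, 14, 18 days — each gap is 4 larger than the previous one.
Next gap: 22 days. Wed Feb 1 2023 + 22 days = Thu Feb 23 2023.
Next gap: 26 days. Thu Feb 23 2023 + 26 days = Tue Mar 21 2023.
Next gap: 30 days. Tue Mar 21 2023 + 30 days = Thu Apr 20 2023.
Next gap: 34 days. Thu Apr 20 2023 + 34 days = Wed May 24 2023.
Next gap: 38 days. Wed May 24 2023 + 38 days = Sat Jul 1 2023.
Next gap: 42 days. Sat Jul 1 2023 + 42 days = Sat Aug 12 2023.
Next gap: 46 days. Sat Aug 12 2023 + 46 days = Wed Sep 27 2023.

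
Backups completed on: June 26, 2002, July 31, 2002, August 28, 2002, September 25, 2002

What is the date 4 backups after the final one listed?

January 29, 2003

These are Wednesdays with 35, 28, 28-day gaps.
Each is the final Wednesday of its month — July 31, 2002 is past the 28th, so '4th Wednesday' doesn't fit.
October 2002 ends with Wednesday October 30, 2002.
Last Wednesday of November 2002: November 27, 2002.
Last Wednesday of December 2002: December 25, 2002.
January 2003 ends with Wednesday January 29, 2003.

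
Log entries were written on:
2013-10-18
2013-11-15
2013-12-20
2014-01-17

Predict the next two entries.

2014-02-21, 2014-03-21

These are Fridays at 28- or 35-day spacing (28, 35, 28).
The pattern: 3rd Friday of the month.
3rd Friday of February 2014: 2014-02-21.
3rd Friday of March 2014: 2014-03-21.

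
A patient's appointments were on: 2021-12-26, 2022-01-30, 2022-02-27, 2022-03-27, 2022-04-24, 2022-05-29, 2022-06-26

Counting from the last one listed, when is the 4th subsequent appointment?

2022-10-30

All Sundays; the gaps (35, 28, 28, 28, 35, 28) vary with month length.
This is the last Sunday of each month.
July 2022 ends with Sunday 2022-07-31.
Last Sunday of August 2022: 2022-08-28.
Last Sunday of September 2022: 2022-09-25.
October 2022 ends with Sunday 2022-10-30.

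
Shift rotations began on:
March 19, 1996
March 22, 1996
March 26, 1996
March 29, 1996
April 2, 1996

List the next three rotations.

Gaps: 3, 4, 3, 4 days — not constant, but cyclic with period 2.
The events fall on every Tuesday and Friday.
The following Friday is April 5, 1996.
Next Tuesday: April 9, 1996.
Next Friday: April 12, 1996.

April 5, 1996; April 9, 1996; April 12, 1996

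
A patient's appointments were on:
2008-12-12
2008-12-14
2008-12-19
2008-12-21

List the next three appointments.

2008-12-26, 2008-12-28, 2009-01-02

Every event lands on a Friday or Sunday (gaps cycle 2, 5, 2).
So the schedule is: every Friday and Sunday.
The following Friday is 2008-12-26.
Next Sunday: 2008-12-28.
The following Friday is 2009-01-02.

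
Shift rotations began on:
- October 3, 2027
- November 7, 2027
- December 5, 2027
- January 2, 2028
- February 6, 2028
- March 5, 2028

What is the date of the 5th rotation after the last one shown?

These are Sundays at 28- or 35-day spacing (35, 28, 28, 35, 28).
The pattern: 1st Sunday of the month.
April 2028 — 1st Sunday is April 2, 2028.
May 2028 — 1st Sunday is May 7, 2028.
1st Sunday of June 2028: June 4, 2028.
July 2028 — 1st Sunday is July 2, 2028.
1st Sunday of August 2028: August 6, 2028.

August 6, 2028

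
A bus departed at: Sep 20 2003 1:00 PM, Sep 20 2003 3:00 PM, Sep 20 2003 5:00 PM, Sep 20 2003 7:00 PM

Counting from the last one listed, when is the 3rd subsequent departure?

Spacing: 2, 2, 2 h — constant 2 h.
Sep 20 2003 7:00 PM + 2 h = Sep 20 2003 9:00 PM.
Sep 20 2003 9:00 PM + 2 h = Sep 20 2003 11:00 PM.
Sep 20 2003 11:00 PM + 2 h = Sep 21 2003 1:00 AM.

Sep 21 2003 1:00 AM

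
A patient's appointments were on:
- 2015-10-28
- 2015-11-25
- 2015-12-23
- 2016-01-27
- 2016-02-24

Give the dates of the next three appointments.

These are Wednesdays at 28- or 35-day spacing (28, 28, 35, 28).
The pattern: 4th Wednesday of the month.
March 2016 — 4th Wednesday is 2016-03-23.
4th Wednesday of April 2016: 2016-04-27.
May 2016 — 4th Wednesday is 2016-05-25.

2016-03-23, 2016-04-27, 2016-05-25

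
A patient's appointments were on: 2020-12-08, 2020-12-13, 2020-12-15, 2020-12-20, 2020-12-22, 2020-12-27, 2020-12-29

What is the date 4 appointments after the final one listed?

2021-01-12

Gaps: 5, 2, 5, 2, 5, 2 days — not constant, but cyclic with period 2.
The events fall on every Tuesday and Sunday.
The following Sunday is 2021-01-03.
The following Tuesday is 2021-01-05.
Next Sunday: 2021-01-10.
The following Tuesday is 2021-01-12.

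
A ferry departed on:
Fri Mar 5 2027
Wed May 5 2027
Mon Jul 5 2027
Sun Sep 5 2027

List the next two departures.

Each date is the 5th; the gaps (61, 61, 62) track the month lengths.
The rule is the 5th of every 2 months.
November 2027: Fri Nov 5 2027.
January 2028: Wed Jan 5 2028.

Fri Nov 5 2027, Wed Jan 5 2028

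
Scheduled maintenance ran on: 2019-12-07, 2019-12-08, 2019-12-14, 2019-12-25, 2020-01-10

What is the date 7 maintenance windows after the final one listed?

2020-09-18

Gaps: 1, 6, 11, 16 days — each gap is 5 larger than the previous one.
Next gap: 21 days. 2020-01-10 + 21 days = 2020-01-31.
Next gap: 26 days. 2020-01-31 + 26 days = 2020-02-26.
Next gap: 31 days. 2020-02-26 + 31 days = 2020-03-28.
Next gap: 36 days. 2020-03-28 + 36 days = 2020-05-03.
Next gap: 41 days. 2020-05-03 + 41 days = 2020-06-13.
Next gap: 46 days. 2020-06-13 + 46 days = 2020-07-29.
Next gap: 51 days. 2020-07-29 + 51 days = 2020-09-18.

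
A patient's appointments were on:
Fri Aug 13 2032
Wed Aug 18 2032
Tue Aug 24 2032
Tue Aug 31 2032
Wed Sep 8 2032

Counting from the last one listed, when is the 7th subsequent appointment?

Wed Dec 1 2032

The spacing grows by 1 each time: 5, 6, 7, 8 days.
Next gap: 9 days. Wed Sep 8 2032 + 9 days = Fri Sep 17 2032.
Next gap: 10 days. Fri Sep 17 2032 + 10 days = Mon Sep 27 2032.
Next gap: 11 days. Mon Sep 27 2032 + 11 days = Fri Oct 8 2032.
Next gap: 12 days. Fri Oct 8 2032 + 12 days = Wed Oct 20 2032.
Next gap: 13 days. Wed Oct 20 2032 + 13 days = Tue Nov 2 2032.
Next gap: 14 days. Tue Nov 2 2032 + 14 days = Tue Nov 16 2032.
Next gap: 15 days. Tue Nov 16 2032 + 15 days = Wed Dec 1 2032.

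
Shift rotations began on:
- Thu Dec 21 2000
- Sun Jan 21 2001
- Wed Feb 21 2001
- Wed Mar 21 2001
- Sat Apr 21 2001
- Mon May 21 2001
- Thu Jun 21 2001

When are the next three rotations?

Sat Jul 21 2001, Tue Aug 21 2001, Fri Sep 21 2001

Gaps: 31, 31, 28, 31, 30, 31 days — not constant. Every event is on the 21st of the month.
Pattern: the 21st of each month.
July 2001: Sat Jul 21 2001.
Next: August 2001 → Tue Aug 21 2001.
September 2001: Fri Sep 21 2001.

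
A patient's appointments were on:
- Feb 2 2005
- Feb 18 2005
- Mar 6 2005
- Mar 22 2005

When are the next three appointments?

Every event comes 16 days after the last (16, 16, 16).
Mar 22 2005 + 16 days = Apr 7 2005.
Apr 7 2005 + 16 days = Apr 23 2005.
Apr 23 2005 + 16 days = May 9 2005.

Apr 7 2005, Apr 23 2005, May 9 2005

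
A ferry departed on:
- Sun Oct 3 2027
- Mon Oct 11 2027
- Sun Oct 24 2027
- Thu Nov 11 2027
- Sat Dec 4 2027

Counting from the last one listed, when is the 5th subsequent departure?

Sun Jun 11 2028

The spacing grows by 5 each time: 8, 13, 18, 23 days.
Next gap: 28 days. Sat Dec 4 2027 + 28 days = Sat Jan 1 2028.
Next gap: 33 days. Sat Jan 1 2028 + 33 days = Thu Feb 3 2028.
Next gap: 38 days. Thu Feb 3 2028 + 38 days = Sun Mar 12 2028.
Next gap: 43 days. Sun Mar 12 2028 + 43 days = Mon Apr 24 2028.
Next gap: 48 days. Mon Apr 24 2028 + 48 days = Sun Jun 11 2028.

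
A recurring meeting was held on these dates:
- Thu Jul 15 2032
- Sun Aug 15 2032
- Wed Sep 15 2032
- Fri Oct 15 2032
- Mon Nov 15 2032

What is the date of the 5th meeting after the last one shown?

Gaps: 31, 31, 30, 31 days — not constant. Every event is on the 15th of the month.
Pattern: the 15th of each month.
Next: December 2032 → Wed Dec 15 2032.
January 2033: Sat Jan 15 2033.
February 2033: Tue Feb 15 2033.
Next: March 2033 → Tue Mar 15 2033.
Next: April 2033 → Fri Apr 15 2033.

Fri Apr 15 2033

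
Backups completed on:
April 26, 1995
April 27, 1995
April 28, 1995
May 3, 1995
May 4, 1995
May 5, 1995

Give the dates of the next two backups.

May 10, 1995; May 11, 1995

The gap pattern 1, 1, 5, 1, 1 repeats every 3 events.
These are the Wednesdays, Thursdays and Fridays of each week.
The following Wednesday is May 10, 1995.
The following Thursday is May 11, 1995.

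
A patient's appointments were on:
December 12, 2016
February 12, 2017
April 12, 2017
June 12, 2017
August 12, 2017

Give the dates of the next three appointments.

Each date is the 12th; the gaps (62, 59, 61, 61) track the month lengths.
The rule is the 12th of every 2 months.
Next: October 2017 → October 12, 2017.
December 2017: December 12, 2017.
February 2018: February 12, 2018.

October 12, 2017; December 12, 2017; February 12, 2018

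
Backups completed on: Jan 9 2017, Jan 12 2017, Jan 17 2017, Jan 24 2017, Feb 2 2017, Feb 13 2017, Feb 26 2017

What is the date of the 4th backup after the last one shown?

Intervals are 3, 5, 7, 9, 11, 13 days — an arithmetic progression with common difference 2.
Next gap: 15 days. Feb 26 2017 + 15 days = Mar 13 2017.
Next gap: 17 days. Mar 13 2017 + 17 days = Mar 30 2017.
Next gap: 19 days. Mar 30 2017 + 19 days = Apr 18 2017.
Next gap: 21 days. Apr 18 2017 + 21 days = May 9 2017.

May 9 2017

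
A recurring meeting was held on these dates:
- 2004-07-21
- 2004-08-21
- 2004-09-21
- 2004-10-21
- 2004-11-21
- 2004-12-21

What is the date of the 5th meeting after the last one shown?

2005-05-21

The day-of-month is always 21 (31, 31, 30, 31, 30 days between events).
So this recurs on the 21st of each month.
Next: January 2005 → 2005-01-21.
Next: February 2005 → 2005-02-21.
March 2005: 2005-03-21.
Next: April 2005 → 2005-04-21.
May 2005: 2005-05-21.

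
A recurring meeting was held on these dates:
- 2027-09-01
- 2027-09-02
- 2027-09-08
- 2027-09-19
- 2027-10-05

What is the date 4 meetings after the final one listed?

Gaps: 1, 6, 11, 16 days — each gap is 5 larger than the previous one.
Next gap: 21 days. 2027-10-05 + 21 days = 2027-10-26.
Next gap: 26 days. 2027-10-26 + 26 days = 2027-11-21.
Next gap: 31 days. 2027-11-21 + 31 days = 2027-12-22.
Next gap: 36 days. 2027-12-22 + 36 days = 2028-01-27.

2028-01-27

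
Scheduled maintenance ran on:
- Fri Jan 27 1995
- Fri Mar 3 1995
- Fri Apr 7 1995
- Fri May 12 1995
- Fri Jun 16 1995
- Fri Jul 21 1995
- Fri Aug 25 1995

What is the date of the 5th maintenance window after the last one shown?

Every event comes 35 days after the last (35, 35, 35, 35, 35, 35).
Fri Aug 25 1995 + 35 days = Fri Sep 29 1995.
Fri Sep 29 1995 + 35 days = Fri Nov 3 1995.
Fri Nov 3 1995 + 35 days = Fri Dec 8 1995.
Fri Dec 8 1995 + 35 days = Fri Jan 12 1996.
Fri Jan 12 1996 + 35 days = Fri Feb 16 1996.

Fri Feb 16 1996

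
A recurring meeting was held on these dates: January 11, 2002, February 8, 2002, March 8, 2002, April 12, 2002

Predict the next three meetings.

May 10, 2002; June 14, 2002; July 12, 2002

All dates are Fridays, 28, 28, 35 days apart.
Specifically, the 2nd Friday of each month.
May 2002 — 2nd Friday is May 10, 2002.
June 2002 — 2nd Friday is June 14, 2002.
2nd Friday of July 2002: July 12, 2002.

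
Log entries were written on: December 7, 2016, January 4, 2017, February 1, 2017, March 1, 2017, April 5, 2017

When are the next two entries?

May 3, 2017; June 7, 2017

Gaps: 28, 28, 28, 35 days — a mix of 28 and 35. Every date is a Wednesday.
Each is the 1st Wednesday of its month.
May 2017 — 1st Wednesday is May 3, 2017.
1st Wednesday of June 2017: June 7, 2017.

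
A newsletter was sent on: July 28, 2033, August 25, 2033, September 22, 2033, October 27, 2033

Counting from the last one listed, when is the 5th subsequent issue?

March 23, 2034

Gaps: 28, 28, 35 days — a mix of 28 and 35. Every date is a Thursday.
Each is the 4th Thursday of its month.
November 2033 — 4th Thursday is November 24, 2033.
4th Thursday of December 2033: December 22, 2033.
4th Thursday of January 2034: January 26, 2034.
4th Thursday of February 2034: February 23, 2034.
4th Thursday of March 2034: March 23, 2034.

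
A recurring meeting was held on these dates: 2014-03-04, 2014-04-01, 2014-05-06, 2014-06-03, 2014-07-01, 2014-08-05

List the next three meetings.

2014-09-02, 2014-10-07, 2014-11-04

All dates are Tuesdays, 28, 35, 28, 28, 35 days apart.
Specifically, the 1st Tuesday of each month.
1st Tuesday of September 2014: 2014-09-02.
October 2014 — 1st Tuesday is 2014-10-07.
1st Tuesday of November 2014: 2014-11-04.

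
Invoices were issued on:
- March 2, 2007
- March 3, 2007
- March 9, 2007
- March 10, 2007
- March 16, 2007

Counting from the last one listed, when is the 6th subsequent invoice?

April 6, 2007

The gap pattern 1, 6, 1, 6 repeats every 2 events.
These are the Fridays and Saturdays of each week.
Next Saturday: March 17, 2007.
The following Friday is March 23, 2007.
Next Saturday: March 24, 2007.
The following Friday is March 30, 2007.
The following Saturday is March 31, 2007.
Next Friday: April 6, 2007.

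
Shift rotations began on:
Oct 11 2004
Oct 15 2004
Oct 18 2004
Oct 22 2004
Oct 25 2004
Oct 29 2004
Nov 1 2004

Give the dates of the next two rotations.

Nov 5 2004, Nov 8 2004

The gap pattern 4, 3, 4, 3, 4, 3 repeats every 2 events.
These are the Mondays and Fridays of each week.
Next Friday: Nov 5 2004.
Next Monday: Nov 8 2004.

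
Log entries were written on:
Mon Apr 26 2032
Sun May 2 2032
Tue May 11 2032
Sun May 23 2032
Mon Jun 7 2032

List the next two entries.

Intervals are 6, 9, 12, 15 days — an arithmetic progression with common difference 3.
Next gap: 18 days. Mon Jun 7 2032 + 18 days = Fri Jun 25 2032.
Next gap: 21 days. Fri Jun 25 2032 + 21 days = Fri Jul 16 2032.

Fri Jun 25 2032, Fri Jul 16 2032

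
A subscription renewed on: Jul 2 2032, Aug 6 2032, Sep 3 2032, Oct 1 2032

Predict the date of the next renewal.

Nov 5 2032

All dates are Fridays, 35, 28, 28 days apart.
Specifically, the 1st Friday of each month.
1st Friday of November 2032: Nov 5 2032.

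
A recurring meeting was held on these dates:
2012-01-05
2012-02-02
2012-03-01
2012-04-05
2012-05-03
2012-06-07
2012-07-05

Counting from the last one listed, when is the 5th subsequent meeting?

2012-12-06

Gaps: 28, 28, 35, 28, 35, 28 days — a mix of 28 and 35. Every date is a Thursday.
Each is the 1st Thursday of its month.
1st Thursday of August 2012: 2012-08-02.
September 2012 — 1st Thursday is 2012-09-06.
1st Thursday of October 2012: 2012-10-04.
November 2012 — 1st Thursday is 2012-11-01.
December 2012 — 1st Thursday is 2012-12-06.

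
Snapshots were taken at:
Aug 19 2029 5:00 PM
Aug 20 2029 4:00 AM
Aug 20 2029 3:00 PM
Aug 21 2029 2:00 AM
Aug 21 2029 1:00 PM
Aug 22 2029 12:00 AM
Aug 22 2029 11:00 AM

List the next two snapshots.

Aug 22 2029 10:00 PM, Aug 23 2029 9:00 AM

Gaps: 11, 11, 11, 11, 11, 11 hours — each event is 11 hours after the previous one.
Aug 22 2029 11:00 AM + 11 h = Aug 22 2029 10:00 PM.
Aug 22 2029 10:00 PM + 11 h = Aug 23 2029 9:00 AM.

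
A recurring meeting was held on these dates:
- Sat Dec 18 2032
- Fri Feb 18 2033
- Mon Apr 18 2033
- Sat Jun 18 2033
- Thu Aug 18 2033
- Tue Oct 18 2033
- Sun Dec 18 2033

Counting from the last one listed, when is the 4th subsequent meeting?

Each date is the 18th; the gaps (62, 59, 61, 61, 61, 61) track the month lengths.
The rule is the 18th of every 2 months.
February 2034: Sat Feb 18 2034.
April 2034: Tue Apr 18 2034.
June 2034: Sun Jun 18 2034.
August 2034: Fri Aug 18 2034.

Fri Aug 18 2034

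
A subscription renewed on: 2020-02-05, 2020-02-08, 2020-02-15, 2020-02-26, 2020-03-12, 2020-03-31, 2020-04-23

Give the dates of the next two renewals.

2020-05-20, 2020-06-20

Gaps: 3, 7, 11, 15, 19, 23 days — each gap is 4 larger than the previous one.
Next gap: 27 days. 2020-04-23 + 27 days = 2020-05-20.
Next gap: 31 days. 2020-05-20 + 31 days = 2020-06-20.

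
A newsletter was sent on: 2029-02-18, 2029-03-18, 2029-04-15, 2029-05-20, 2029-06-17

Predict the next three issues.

2029-07-15, 2029-08-19, 2029-09-16

Gaps: 28, 28, 35, 28 days — a mix of 28 and 35. Every date is a Sunday.
Each is the 3rd Sunday of its month.
3rd Sunday of July 2029: 2029-07-15.
August 2029 — 3rd Sunday is 2029-08-19.
3rd Sunday of September 2029: 2029-09-16.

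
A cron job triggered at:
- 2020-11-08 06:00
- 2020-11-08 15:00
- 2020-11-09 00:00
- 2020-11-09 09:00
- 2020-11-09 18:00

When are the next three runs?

The interval is a steady 9 hours (9, 9, 9, 9).
2020-11-09 18:00 + 9 h = 2020-11-10 03:00.
2020-11-10 03:00 + 9 h = 2020-11-10 12:00.
2020-11-10 12:00 + 9 h = 2020-11-10 21:00.

2020-11-10 03:00, 2020-11-10 12:00, 2020-11-10 21:00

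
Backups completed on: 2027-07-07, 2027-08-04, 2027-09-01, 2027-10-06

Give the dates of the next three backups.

These are Wednesdays at 28- or 35-day spacing (28, 28, 35).
The pattern: 1st Wednesday of the month.
November 2027 — 1st Wednesday is 2027-11-03.
1st Wednesday of December 2027: 2027-12-01.
January 2028 — 1st Wednesday is 2028-01-05.

2027-11-03, 2027-12-01, 2028-01-05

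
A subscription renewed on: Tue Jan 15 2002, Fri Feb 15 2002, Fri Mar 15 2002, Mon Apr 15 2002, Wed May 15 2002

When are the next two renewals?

Gaps: 31, 28, 31, 30 days — not constant. Every event is on the 15th of the month.
Pattern: the 15th of each month.
Next: June 2002 → Sat Jun 15 2002.
Next: July 2002 → Mon Jul 15 2002.

Sat Jun 15 2002, Mon Jul 15 2002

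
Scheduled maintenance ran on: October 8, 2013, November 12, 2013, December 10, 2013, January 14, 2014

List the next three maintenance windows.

February 11, 2014; March 11, 2014; April 8, 2014

These are Tuesdays at 28- or 35-day spacing (35, 28, 35).
The pattern: 2nd Tuesday of the month.
February 2014 — 2nd Tuesday is February 11, 2014.
March 2014 — 2nd Tuesday is March 11, 2014.
April 2014 — 2nd Tuesday is April 8, 2014.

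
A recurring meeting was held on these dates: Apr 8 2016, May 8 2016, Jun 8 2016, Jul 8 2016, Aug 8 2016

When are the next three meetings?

The day-of-month is always 8 (30, 31, 30, 31 days between events).
So this recurs on the 8th of each month.
September 2016: Sep 8 2016.
October 2016: Oct 8 2016.
November 2016: Nov 8 2016.

Sep 8 2016, Oct 8 2016, Nov 8 2016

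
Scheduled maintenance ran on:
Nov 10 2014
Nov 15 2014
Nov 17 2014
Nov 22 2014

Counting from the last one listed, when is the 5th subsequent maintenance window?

Dec 8 2014

Every event lands on a Monday or Saturday (gaps cycle 5, 2, 5).
So the schedule is: every Monday and Saturday.
The following Monday is Nov 24 2014.
Next Saturday: Nov 29 2014.
The following Monday is Dec 1 2014.
Next Saturday: Dec 6 2014.
The following Monday is Dec 8 2014.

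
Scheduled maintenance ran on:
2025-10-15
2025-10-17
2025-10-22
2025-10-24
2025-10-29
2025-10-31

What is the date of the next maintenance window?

2025-11-05

Every event lands on a Wednesday or Friday (gaps cycle 2, 5, 2, 5, 2).
So the schedule is: every Wednesday and Friday.
Next Wednesday: 2025-11-05.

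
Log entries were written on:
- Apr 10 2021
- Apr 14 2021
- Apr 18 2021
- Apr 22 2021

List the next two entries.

Apr 26 2021, Apr 30 2021

Every event comes 4 days after the last (4, 4, 4).
Apr 22 2021 + 4 days = Apr 26 2021.
Apr 26 2021 + 4 days = Apr 30 2021.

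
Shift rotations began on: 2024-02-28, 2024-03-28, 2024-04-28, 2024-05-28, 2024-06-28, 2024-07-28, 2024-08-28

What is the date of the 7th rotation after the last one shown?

2025-03-28

Gaps: 29, 31, 30, 31, 30, 31 days — not constant. Every event is on the 28th of the month.
Pattern: the 28th of each month.
Next: September 2024 → 2024-09-28.
October 2024: 2024-10-28.
November 2024: 2024-11-28.
December 2024: 2024-12-28.
January 2025: 2025-01-28.
Next: February 2025 → 2025-02-28.
March 2025: 2025-03-28.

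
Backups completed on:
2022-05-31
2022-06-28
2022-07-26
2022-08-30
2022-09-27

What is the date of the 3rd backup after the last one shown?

2022-12-27

Every date is a Tuesday; gaps 28, 28, 35, 28 days.
Each is the last Tuesday of its month (at least one falls on the 29th or later, ruling out '4th Tuesday').
Last Tuesday of October 2022: 2022-10-25.
Last Tuesday of November 2022: 2022-11-29.
December 2022 ends with Tuesday 2022-12-27.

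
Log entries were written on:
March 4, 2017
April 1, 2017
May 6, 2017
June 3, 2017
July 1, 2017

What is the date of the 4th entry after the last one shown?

These are Saturdays at 28- or 35-day spacing (28, 35, 28, 28).
The pattern: 1st Saturday of the month.
1st Saturday of August 2017: August 5, 2017.
September 2017 — 1st Saturday is September 2, 2017.
October 2017 — 1st Saturday is October 7, 2017.
1st Saturday of November 2017: November 4, 2017.

November 4, 2017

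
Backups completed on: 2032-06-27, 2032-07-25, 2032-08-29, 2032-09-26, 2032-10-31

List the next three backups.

2032-11-28, 2032-12-26, 2033-01-30

These are Sundays with 28, 35, 28, 35-day gaps.
Each is the final Sunday of its month — 2032-08-29 is past the 28th, so '4th Sunday' doesn't fit.
November 2032 ends with Sunday 2032-11-28.
December 2032 ends with Sunday 2032-12-26.
Last Sunday of January 2033: 2033-01-30.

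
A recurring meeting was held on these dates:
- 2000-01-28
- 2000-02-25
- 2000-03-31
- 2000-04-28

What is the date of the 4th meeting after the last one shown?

All Fridays; the gaps (28, 35, 28) vary with month length.
This is the last Friday of each month.
May 2000 ends with Friday 2000-05-26.
June 2000 ends with Friday 2000-06-30.
July 2000 ends with Friday 2000-07-28.
August 2000 ends with Friday 2000-08-25.

2000-08-25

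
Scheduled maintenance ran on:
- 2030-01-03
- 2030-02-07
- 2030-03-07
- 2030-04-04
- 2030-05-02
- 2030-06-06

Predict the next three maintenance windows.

These are Thursdays at 28- or 35-day spacing (35, 28, 28, 28, 35).
The pattern: 1st Thursday of the month.
July 2030 — 1st Thursday is 2030-07-04.
August 2030 — 1st Thursday is 2030-08-01.
1st Thursday of September 2030: 2030-09-05.

2030-07-04, 2030-08-01, 2030-09-05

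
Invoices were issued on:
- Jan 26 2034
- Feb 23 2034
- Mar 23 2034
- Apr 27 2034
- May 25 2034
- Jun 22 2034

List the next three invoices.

Jul 27 2034, Aug 24 2034, Sep 28 2034

All dates are Thursdays, 28, 28, 35, 28, 28 days apart.
Specifically, the 4th Thursday of each month.
4th Thursday of July 2034: Jul 27 2034.
August 2034 — 4th Thursday is Aug 24 2034.
4th Thursday of September 2034: Sep 28 2034.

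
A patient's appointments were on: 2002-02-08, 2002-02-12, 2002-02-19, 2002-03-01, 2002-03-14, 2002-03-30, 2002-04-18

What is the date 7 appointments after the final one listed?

The spacing grows by 3 each time: 4, 7, 10, 13, 16, 19 days.
Next gap: 22 days. 2002-04-18 + 22 days = 2002-05-10.
Next gap: 25 days. 2002-05-10 + 25 days = 2002-06-04.
Next gap: 28 days. 2002-06-04 + 28 days = 2002-07-02.
Next gap: 31 days. 2002-07-02 + 31 days = 2002-08-02.
Next gap: 34 days. 2002-08-02 + 34 days = 2002-09-05.
Next gap: 37 days. 2002-09-05 + 37 days = 2002-10-12.
Next gap: 40 days. 2002-10-12 + 40 days = 2002-11-21.

2002-11-21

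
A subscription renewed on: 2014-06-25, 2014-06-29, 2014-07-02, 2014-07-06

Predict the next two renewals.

Gaps: 4, 3, 4 days — not constant, but cyclic with period 2.
The events fall on every Wednesday and Sunday.
Next Wednesday: 2014-07-09.
Next Sunday: 2014-07-13.

2014-07-09, 2014-07-13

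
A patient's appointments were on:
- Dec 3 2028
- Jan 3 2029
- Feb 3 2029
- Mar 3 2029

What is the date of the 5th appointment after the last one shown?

The day-of-month is always 3 (31, 31, 28 days between events).
So this recurs on the 3rd of each month.
Next: April 2029 → Apr 3 2029.
May 2029: May 3 2029.
June 2029: Jun 3 2029.
Next: July 2029 → Jul 3 2029.
Next: August 2029 → Aug 3 2029.

Aug 3 2029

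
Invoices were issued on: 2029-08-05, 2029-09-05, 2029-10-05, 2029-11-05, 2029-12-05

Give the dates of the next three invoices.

Each date is the 5th; the gaps (31, 30, 31, 30) track the month lengths.
The rule is the 5th of each month.
Next: January 2030 → 2030-01-05.
February 2030: 2030-02-05.
March 2030: 2030-03-05.

2030-01-05, 2030-02-05, 2030-03-05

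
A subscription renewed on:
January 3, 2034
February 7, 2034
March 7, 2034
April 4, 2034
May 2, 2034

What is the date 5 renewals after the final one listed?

October 3, 2034

All dates are Tuesdays, 35, 28, 28, 28 days apart.
Specifically, the 1st Tuesday of each month.
June 2034 — 1st Tuesday is June 6, 2034.
July 2034 — 1st Tuesday is July 4, 2034.
August 2034 — 1st Tuesday is August 1, 2034.
1st Tuesday of September 2034: September 5, 2034.
October 2034 — 1st Tuesday is October 3, 2034.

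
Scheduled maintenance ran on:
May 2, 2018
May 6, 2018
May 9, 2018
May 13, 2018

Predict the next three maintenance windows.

Every event lands on a Wednesday or Sunday (gaps cycle 4, 3, 4).
So the schedule is: every Wednesday and Sunday.
The following Wednesday is May 16, 2018.
Next Sunday: May 20, 2018.
Next Wednesday: May 23, 2018.

May 16, 2018; May 20, 2018; May 23, 2018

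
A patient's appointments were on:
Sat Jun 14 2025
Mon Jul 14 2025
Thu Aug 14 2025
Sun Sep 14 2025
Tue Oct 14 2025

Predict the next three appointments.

Fri Nov 14 2025, Sun Dec 14 2025, Wed Jan 14 2026

The day-of-month is always 14 (30, 31, 31, 30 days between events).
So this recurs on the 14th of each month.
November 2025: Fri Nov 14 2025.
December 2025: Sun Dec 14 2025.
January 2026: Wed Jan 14 2026.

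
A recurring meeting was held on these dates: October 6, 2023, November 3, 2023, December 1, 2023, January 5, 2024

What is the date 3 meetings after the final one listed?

These are Fridays at 28- or 35-day spacing (28, 28, 35).
The pattern: 1st Friday of the month.
February 2024 — 1st Friday is February 2, 2024.
1st Friday of March 2024: March 1, 2024.
April 2024 — 1st Friday is April 5, 2024.

April 5, 2024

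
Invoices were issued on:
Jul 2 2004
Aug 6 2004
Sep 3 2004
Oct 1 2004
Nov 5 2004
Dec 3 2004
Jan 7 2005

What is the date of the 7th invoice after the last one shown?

Aug 5 2005

All dates are Fridays, 35, 28, 28, 35, 28, 35 days apart.
Specifically, the 1st Friday of each month.
February 2005 — 1st Friday is Feb 4 2005.
March 2005 — 1st Friday is Mar 4 2005.
1st Friday of April 2005: Apr 1 2005.
May 2005 — 1st Friday is May 6 2005.
June 2005 — 1st Friday is Jun 3 2005.
July 2005 — 1st Friday is Jul 1 2005.
August 2005 — 1st Friday is Aug 5 2005.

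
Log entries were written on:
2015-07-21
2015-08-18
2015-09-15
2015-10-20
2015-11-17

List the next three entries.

Gaps: 28, 28, 35, 28 days — a mix of 28 and 35. Every date is a Tuesday.
Each is the 3rd Tuesday of its month.
3rd Tuesday of December 2015: 2015-12-15.
January 2016 — 3rd Tuesday is 2016-01-19.
February 2016 — 3rd Tuesday is 2016-02-16.

2015-12-15, 2016-01-19, 2016-02-16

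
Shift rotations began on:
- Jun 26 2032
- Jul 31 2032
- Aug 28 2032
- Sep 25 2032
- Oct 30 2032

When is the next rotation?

These are Saturdays with 35, 28, 28, 35-day gaps.
Each is the final Saturday of its month — Jul 31 2032 is past the 28th, so '4th Saturday' doesn't fit.
Last Saturday of November 2032: Nov 27 2032.

Nov 27 2032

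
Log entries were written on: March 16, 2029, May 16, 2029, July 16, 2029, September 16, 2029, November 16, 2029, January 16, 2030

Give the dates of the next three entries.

March 16, 2030; May 16, 2030; July 16, 2030

Gaps: 61, 61, 62, 61, 61 days — not constant. Every event is on the 16th of the month.
Pattern: the 16th of every 2 months.
March 2030: March 16, 2030.
May 2030: May 16, 2030.
July 2030: July 16, 2030.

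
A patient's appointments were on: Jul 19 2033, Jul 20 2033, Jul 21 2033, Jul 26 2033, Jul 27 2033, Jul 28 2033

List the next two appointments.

Aug 2 2033, Aug 3 2033

The gap pattern 1, 1, 5, 1, 1 repeats every 3 events.
These are the Tuesdays, Wednesdays and Thursdays of each week.
Next Tuesday: Aug 2 2033.
Next Wednesday: Aug 3 2033.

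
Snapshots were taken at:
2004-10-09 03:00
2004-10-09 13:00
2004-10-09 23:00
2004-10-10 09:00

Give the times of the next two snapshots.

2004-10-10 19:00, 2004-10-11 05:00

Spacing: 10, 10, 10 h — constant 10 h.
2004-10-10 09:00 + 10 h = 2004-10-10 19:00.
2004-10-10 19:00 + 10 h = 2004-10-11 05:00.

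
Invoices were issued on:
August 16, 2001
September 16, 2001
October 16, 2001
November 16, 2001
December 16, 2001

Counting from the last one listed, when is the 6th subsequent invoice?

The day-of-month is always 16 (31, 30, 31, 30 days between events).
So this recurs on the 16th of each month.
January 2002: January 16, 2002.
February 2002: February 16, 2002.
Next: March 2002 → March 16, 2002.
Next: April 2002 → April 16, 2002.
Next: May 2002 → May 16, 2002.
June 2002: June 16, 2002.

June 16, 2002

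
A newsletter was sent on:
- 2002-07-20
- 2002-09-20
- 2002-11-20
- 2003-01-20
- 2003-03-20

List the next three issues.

2003-05-20, 2003-07-20, 2003-09-20

The day-of-month is always 20 (62, 61, 61, 59 days between events).
So this recurs on the 20th of every 2 months.
May 2003: 2003-05-20.
Next: July 2003 → 2003-07-20.
Next: September 2003 → 2003-09-20.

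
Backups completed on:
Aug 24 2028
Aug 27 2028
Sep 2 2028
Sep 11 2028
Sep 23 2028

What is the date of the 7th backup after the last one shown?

Gaps: 3, 6, 9, 12 days — each gap is 3 larger than the previous one.
Next gap: 15 days. Sep 23 2028 + 15 days = Oct 8 2028.
Next gap: 18 days. Oct 8 2028 + 18 days = Oct 26 2028.
Next gap: 21 days. Oct 26 2028 + 21 days = Nov 16 2028.
Next gap: 24 days. Nov 16 2028 + 24 days = Dec 10 2028.
Next gap: 27 days. Dec 10 2028 + 27 days = Jan 6 2029.
Next gap: 30 days. Jan 6 2029 + 30 days = Feb 5 2029.
Next gap: 33 days. Feb 5 2029 + 33 days = Mar 10 2029.

Mar 10 2029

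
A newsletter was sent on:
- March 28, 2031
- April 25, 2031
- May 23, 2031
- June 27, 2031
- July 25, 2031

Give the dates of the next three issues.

Gaps: 28, 28, 35, 28 days — a mix of 28 and 35. Every date is a Friday.
Each is the 4th Friday of its month.
4th Friday of August 2031: August 22, 2031.
September 2031 — 4th Friday is September 26, 2031.
4th Friday of October 2031: October 24, 2031.

August 22, 2031; September 26, 2031; October 24, 2031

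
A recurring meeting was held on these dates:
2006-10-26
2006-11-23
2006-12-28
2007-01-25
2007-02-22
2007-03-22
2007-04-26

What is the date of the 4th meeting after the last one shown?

2007-08-23

These are Thursdays at 28- or 35-day spacing (28, 35, 28, 28, 28, 35).
The pattern: 4th Thursday of the month.
May 2007 — 4th Thursday is 2007-05-24.
June 2007 — 4th Thursday is 2007-06-28.
July 2007 — 4th Thursday is 2007-07-26.
4th Thursday of August 2007: 2007-08-23.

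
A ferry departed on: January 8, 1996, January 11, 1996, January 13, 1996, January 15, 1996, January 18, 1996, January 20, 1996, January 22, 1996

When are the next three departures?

Every event lands on a Monday or Thursday or Saturday (gaps cycle 3, 2, 2, 3, 2, 2).
So the schedule is: every Monday, Thursday and Saturday.
Next Thursday: January 25, 1996.
Next Saturday: January 27, 1996.
The following Monday is January 29, 1996.

January 25, 1996; January 27, 1996; January 29, 1996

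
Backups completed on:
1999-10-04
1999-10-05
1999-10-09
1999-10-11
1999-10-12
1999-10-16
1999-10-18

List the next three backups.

1999-10-19, 1999-10-23, 1999-10-25

The gap pattern 1, 4, 2, 1, 4, 2 repeats every 3 events.
These are the Mondays, Tuesdays and Saturdays of each week.
Next Tuesday: 1999-10-19.
Next Saturday: 1999-10-23.
The following Monday is 1999-10-25.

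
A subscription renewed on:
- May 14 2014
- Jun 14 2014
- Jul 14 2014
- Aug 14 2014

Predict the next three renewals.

Sep 14 2014, Oct 14 2014, Nov 14 2014

Each date is the 14th; the gaps (31, 30, 31) track the month lengths.
The rule is the 14th of each month.
September 2014: Sep 14 2014.
Next: October 2014 → Oct 14 2014.
November 2014: Nov 14 2014.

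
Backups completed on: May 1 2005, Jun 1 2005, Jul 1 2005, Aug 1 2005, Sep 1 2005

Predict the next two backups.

Oct 1 2005, Nov 1 2005

Gaps: 31, 30, 31, 31 days — not constant. Every event is on the 1st of the month.
Pattern: the 1st of each month.
October 2005: Oct 1 2005.
November 2005: Nov 1 2005.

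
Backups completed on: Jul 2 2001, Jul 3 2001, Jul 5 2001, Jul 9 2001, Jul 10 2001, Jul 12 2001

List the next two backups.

Jul 16 2001, Jul 17 2001

Gaps: 1, 2, 4, 1, 2 days — not constant, but cyclic with period 3.
The events fall on every Monday, Tuesday and Thursday.
The following Monday is Jul 16 2001.
The following Tuesday is Jul 17 2001.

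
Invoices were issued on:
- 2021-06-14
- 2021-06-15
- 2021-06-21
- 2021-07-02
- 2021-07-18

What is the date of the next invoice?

2021-08-08

The spacing grows by 5 each time: 1, 6, 11, 16 days.
Next gap: 21 days. 2021-07-18 + 21 days = 2021-08-08.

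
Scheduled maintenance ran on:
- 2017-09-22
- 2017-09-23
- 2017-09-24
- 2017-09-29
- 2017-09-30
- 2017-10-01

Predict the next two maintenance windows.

2017-10-06, 2017-10-07

Every event lands on a Friday or Saturday or Sunday (gaps cycle 1, 1, 5, 1, 1).
So the schedule is: every Friday, Saturday and Sunday.
The following Friday is 2017-10-06.
Next Saturday: 2017-10-07.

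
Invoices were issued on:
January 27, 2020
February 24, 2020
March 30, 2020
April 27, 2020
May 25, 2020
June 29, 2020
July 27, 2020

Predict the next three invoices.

August 31, 2020; September 28, 2020; October 26, 2020

All Mondays; the gaps (28, 35, 28, 28, 35, 28) vary with month length.
This is the last Monday of each month.
Last Monday of August 2020: August 31, 2020.
Last Monday of September 2020: September 28, 2020.
October 2020 ends with Monday October 26, 2020.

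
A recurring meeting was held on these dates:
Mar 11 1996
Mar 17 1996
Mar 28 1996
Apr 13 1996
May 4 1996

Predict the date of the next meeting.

Intervals are 6, 11, 16, 21 days — an arithmetic progression with common difference 5.
Next gap: 26 days. May 4 1996 + 26 days = May 30 1996.

May 30 1996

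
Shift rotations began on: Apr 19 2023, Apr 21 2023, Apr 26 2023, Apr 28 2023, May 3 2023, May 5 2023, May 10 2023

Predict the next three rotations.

Every event lands on a Wednesday or Friday (gaps cycle 2, 5, 2, 5, 2, 5).
So the schedule is: every Wednesday and Friday.
The following Friday is May 12 2023.
The following Wednesday is May 17 2023.
The following Friday is May 19 2023.

May 12 2023, May 17 2023, May 19 2023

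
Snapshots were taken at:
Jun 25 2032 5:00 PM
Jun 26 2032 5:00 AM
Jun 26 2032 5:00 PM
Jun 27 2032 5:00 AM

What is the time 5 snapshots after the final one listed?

Jun 29 2032 5:00 PM

The interval is a steady 12 hours (12, 12, 12).
Jun 27 2032 5:00 AM + 12 h = Jun 27 2032 5:00 PM.
Jun 27 2032 5:00 PM + 12 h = Jun 28 2032 5:00 AM.
Jun 28 2032 5:00 AM + 12 h = Jun 28 2032 5:00 PM.
Jun 28 2032 5:00 PM + 12 h = Jun 29 2032 5:00 AM.
Jun 29 2032 5:00 AM + 12 h = Jun 29 2032 5:00 PM.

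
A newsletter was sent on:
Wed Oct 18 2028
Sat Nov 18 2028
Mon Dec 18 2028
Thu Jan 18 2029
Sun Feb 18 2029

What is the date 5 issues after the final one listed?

The day-of-month is always 18 (31, 30, 31, 31 days between events).
So this recurs on the 18th of each month.
March 2029: Sun Mar 18 2029.
April 2029: Wed Apr 18 2029.
Next: May 2029 → Fri May 18 2029.
June 2029: Mon Jun 18 2029.
Next: July 2029 → Wed Jul 18 2029.

Wed Jul 18 2029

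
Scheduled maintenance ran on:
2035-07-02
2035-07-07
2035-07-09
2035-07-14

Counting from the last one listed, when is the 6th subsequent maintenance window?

2035-08-04

The gap pattern 5, 2, 5 repeats every 2 events.
These are the Mondays and Saturdays of each week.
The following Monday is 2035-07-16.
Next Saturday: 2035-07-21.
The following Monday is 2035-07-23.
The following Saturday is 2035-07-28.
Next Monday: 2035-07-30.
Next Saturday: 2035-08-04.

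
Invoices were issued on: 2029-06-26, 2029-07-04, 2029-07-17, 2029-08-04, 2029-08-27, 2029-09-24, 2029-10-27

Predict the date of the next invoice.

2029-12-04

Intervals are 8, 13, 18, 23, 28, 33 days — an arithmetic progression with common difference 5.
Next gap: 38 days. 2029-10-27 + 38 days = 2029-12-04.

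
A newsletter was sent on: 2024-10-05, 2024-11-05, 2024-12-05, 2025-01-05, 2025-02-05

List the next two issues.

2025-03-05, 2025-04-05

Each date is the 5th; the gaps (31, 30, 31, 31) track the month lengths.
The rule is the 5th of each month.
March 2025: 2025-03-05.
Next: April 2025 → 2025-04-05.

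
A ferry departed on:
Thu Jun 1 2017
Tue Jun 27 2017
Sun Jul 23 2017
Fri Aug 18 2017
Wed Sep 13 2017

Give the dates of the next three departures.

Mon Oct 9 2017, Sat Nov 4 2017, Thu Nov 30 2017

Every event comes 26 days after the last (26, 26, 26, 26).
Wed Sep 13 2017 + 26 days = Mon Oct 9 2017.
Mon Oct 9 2017 + 26 days = Sat Nov 4 2017.
Sat Nov 4 2017 + 26 days = Thu Nov 30 2017.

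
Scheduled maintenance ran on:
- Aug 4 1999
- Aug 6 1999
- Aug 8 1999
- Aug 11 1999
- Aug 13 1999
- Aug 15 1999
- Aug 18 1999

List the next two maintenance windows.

The gap pattern 2, 2, 3, 2, 2, 3 repeats every 3 events.
These are the Wednesdays, Fridays and Sundays of each week.
The following Friday is Aug 20 1999.
Next Sunday: Aug 22 1999.

Aug 20 1999, Aug 22 1999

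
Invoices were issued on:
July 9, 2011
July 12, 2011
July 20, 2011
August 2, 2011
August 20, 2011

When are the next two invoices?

September 12, 2011; October 10, 2011

Gaps: 3, 8, 13, 18 days — each gap is 5 larger than the previous one.
Next gap: 23 days. August 20, 2011 + 23 days = September 12, 2011.
Next gap: 28 days. September 12, 2011 + 28 days = October 10, 2011.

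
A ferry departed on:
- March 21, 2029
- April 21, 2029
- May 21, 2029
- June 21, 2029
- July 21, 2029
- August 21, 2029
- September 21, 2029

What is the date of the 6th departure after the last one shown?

March 21, 2030

Gaps: 31, 30, 31, 30, 31, 31 days — not constant. Every event is on the 21st of the month.
Pattern: the 21st of each month.
Next: October 2029 → October 21, 2029.
November 2029: November 21, 2029.
December 2029: December 21, 2029.
January 2030: January 21, 2030.
February 2030: February 21, 2030.
March 2030: March 21, 2030.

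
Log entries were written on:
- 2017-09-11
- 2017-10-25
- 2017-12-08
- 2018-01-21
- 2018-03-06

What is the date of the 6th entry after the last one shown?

2018-11-25

The spacing is 44, 44, 44, 44 days — always 44 days.
2018-03-06 + 44 days = 2018-04-19.
2018-04-19 + 44 days = 2018-06-02.
2018-06-02 + 44 days = 2018-07-16.
2018-07-16 + 44 days = 2018-08-29.
2018-08-29 + 44 days = 2018-10-12.
2018-10-12 + 44 days = 2018-11-25.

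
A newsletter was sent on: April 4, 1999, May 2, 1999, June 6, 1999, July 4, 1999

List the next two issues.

August 1, 1999; September 5, 1999

Gaps: 28, 35, 28 days — a mix of 28 and 35. Every date is a Sunday.
Each is the 1st Sunday of its month.
August 1999 — 1st Sunday is August 1, 1999.
1st Sunday of September 1999: September 5, 1999.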